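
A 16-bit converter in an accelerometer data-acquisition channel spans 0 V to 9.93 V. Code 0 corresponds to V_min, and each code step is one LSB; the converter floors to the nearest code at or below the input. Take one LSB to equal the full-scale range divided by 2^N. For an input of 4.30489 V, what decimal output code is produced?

28411

Full-scale range = 9.93 V. LSB = 9.93 V / 2^16 ≈ 151.5 µV.
V_in − V_min = 4.30489 − (0) = 4.30489 V.
Divide by LSB: 4.30489 × 65536/9.93 = 28411.4070.
Truncating gives code 28411.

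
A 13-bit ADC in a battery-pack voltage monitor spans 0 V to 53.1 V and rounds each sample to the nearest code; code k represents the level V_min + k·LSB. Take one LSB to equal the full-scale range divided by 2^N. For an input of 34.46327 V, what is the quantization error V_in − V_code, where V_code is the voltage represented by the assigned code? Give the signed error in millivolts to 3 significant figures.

−1.17 mV

Range is 53.1 V. LSB = 53.1 V / 2^13 ≈ 6.482 mV.
(V_in − V_min)/LSB = (34.46327 − (0)) × 8192/53.1 = 5316.8194 → nearest code k = 5317.
V_code = 0 + (5317/8192) × 53.1 = 34.46444092 V.
V_in − V_code = 34.46327 − (34.46444092) = −1.17 mV.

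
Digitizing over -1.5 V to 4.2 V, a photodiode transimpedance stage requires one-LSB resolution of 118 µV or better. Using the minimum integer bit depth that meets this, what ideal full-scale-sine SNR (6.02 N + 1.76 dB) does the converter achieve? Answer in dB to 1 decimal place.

The full-scale span is 4.2 − (-1.5) = 5.7 V.
Required number of levels: 5.7/118 µV = 48305; smallest N with 2^N ≥ that is 16.
SNR = 6.02 × 16 + 1.76 = 98.08 dB.

98.1 dB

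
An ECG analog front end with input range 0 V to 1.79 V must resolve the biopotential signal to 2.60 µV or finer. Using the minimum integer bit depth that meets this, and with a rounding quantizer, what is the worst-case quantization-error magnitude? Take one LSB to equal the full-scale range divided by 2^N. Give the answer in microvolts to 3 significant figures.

Span = 1.79 V.
Levels needed ≥ 1.79/2.60 µV = 688500. 2^20 = 1048576 suffices, so N_min = 20.
Step size = 1.79/1048576 V = 1.7071 µV.
Half an LSB is 0.854 µV.

0.854 µV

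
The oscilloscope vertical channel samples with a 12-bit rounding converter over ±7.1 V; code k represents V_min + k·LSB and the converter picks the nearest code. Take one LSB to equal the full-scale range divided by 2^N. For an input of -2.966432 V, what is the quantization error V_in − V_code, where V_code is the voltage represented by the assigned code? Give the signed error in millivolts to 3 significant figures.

Full-scale range = 7.1 V − (-7.1 V) = 14.2 V. LSB = 14.2 V / 2^12 ≈ 3.467 mV.
(V_in − V_min)/LSB = (-2.966432 − (-7.1)) × 4096/14.2 = 1192.3306 → nearest code k = 1192.
V_code = V_min + k × range/2^12 = -7.1 + 1192 × 14.2/4096 = -2.967578125 V.
Error = V_in − V_code = -2.966432 − (-2.967578125) = +1.15 mV.

+1.15 mV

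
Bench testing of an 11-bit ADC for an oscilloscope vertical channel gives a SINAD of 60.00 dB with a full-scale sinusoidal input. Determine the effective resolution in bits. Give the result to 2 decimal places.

9.67 bits

ENOB = (SINAD − 1.76) / 6.02 = (60.00 − 1.76) / 6.02 = 58.24 / 6.02 = 9.6744.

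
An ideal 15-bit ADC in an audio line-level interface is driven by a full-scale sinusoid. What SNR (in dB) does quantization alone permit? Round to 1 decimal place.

92.1 dB

For an ideal N-bit converter with full-scale sine input, SNR = 6.02 N + 1.76 dB. SNR = 6.02 × 15 + 1.76 = 90.30 + 1.76 = 92.06 dB.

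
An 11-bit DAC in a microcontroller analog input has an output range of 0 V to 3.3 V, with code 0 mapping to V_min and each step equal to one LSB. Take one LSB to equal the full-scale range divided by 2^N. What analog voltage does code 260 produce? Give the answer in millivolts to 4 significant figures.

418.9 mV

Span = 3.3 V. LSB = 3.3 V / 2^11.
V_out = 0 + 260 × (3.3/2048) V
      = 0 + 0.418945 = 0.418945 V.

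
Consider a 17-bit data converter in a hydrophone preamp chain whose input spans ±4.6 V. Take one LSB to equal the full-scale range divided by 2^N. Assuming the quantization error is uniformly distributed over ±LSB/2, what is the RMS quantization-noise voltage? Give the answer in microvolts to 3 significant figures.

Range = 4.6 − (-4.6) = 9.2 V.
Step size = 9.2/131072 V = 70.190 µV.
For a uniform distribution on [−LSB/2, +LSB/2], V_rms = LSB/√12 = 70.190 µV/3.4641 = 20.3 µV.

20.3 µV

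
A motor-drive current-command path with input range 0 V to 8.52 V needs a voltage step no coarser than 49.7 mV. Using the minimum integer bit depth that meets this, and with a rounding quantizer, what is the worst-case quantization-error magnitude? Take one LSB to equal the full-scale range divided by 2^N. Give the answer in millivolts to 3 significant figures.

16.6 mV

Range is 8.52 V.
Need 2^N ≥ 8.52 V / 49.7 mV = 171.4 → N_min = 8.
LSB = 8.52 V / 2^8 = 33.281 mV.
Max error for round-to-nearest is LSB/2 = 16.6 mV.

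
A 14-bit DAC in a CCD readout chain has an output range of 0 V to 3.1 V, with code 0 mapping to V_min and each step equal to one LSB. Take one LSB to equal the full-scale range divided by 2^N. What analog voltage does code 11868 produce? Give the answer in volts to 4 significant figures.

Range is 3.1 V. LSB = 3.1 V / 2^14.
Output = V_min + (11868/16384) × range = 0 + 0.724365 × 3.1 V
      = 0 + 2.24553 = 2.24553 V.

2.246 V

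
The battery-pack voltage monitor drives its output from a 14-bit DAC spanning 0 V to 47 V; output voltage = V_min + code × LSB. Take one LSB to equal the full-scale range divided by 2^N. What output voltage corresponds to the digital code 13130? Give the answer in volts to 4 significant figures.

Span = 47 V. LSB = 47 V / 2^14.
Output = V_min + (13130/16384) × range = 0 + 0.801392 × 47 V
      = 0 V + 37.6654 V = 37.6654 V.

37.67 V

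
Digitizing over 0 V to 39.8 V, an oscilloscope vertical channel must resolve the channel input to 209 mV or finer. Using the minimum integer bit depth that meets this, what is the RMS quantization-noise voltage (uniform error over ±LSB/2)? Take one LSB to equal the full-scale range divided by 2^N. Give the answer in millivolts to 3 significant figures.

Full-scale range = 39.8 V.
Required number of levels: 39.8/209 mV = 190.43; smallest N with 2^N ≥ that is 8.
Step size = 39.8/256 V = 155.47 mV.
RMS noise = LSB/√12 = 44.9 mV.

44.9 mV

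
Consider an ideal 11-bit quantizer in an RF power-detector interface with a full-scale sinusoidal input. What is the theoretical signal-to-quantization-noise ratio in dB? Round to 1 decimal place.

For an ideal N-bit converter with full-scale sine input, SNR = 6.02 N + 1.76 dB. SNR = 6.02 × 11 + 1.76 = 66.22 + 1.76 = 67.98 dB.

68.0 dB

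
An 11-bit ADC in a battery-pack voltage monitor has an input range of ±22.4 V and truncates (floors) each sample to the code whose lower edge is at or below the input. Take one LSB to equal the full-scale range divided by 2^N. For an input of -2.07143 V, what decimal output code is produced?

Range = 22.4 − (-22.4) = 44.8 V. LSB = 44.8 V / 2^11 ≈ 21.88 mV.
V_in − V_min = -2.07143 − (-22.4) = 20.32857 V.
Divide by LSB: 20.32857 × 2048/44.8 = 929.3061.
Truncating gives code 929.

929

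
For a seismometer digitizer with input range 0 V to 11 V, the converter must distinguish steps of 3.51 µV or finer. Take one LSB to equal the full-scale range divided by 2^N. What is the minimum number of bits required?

22 bits

Full-scale range = 11 V.
Levels needed ≥ 11/3.51 µV = 3.134e6. 2^22 = 4194304 suffices, so N_min = 22.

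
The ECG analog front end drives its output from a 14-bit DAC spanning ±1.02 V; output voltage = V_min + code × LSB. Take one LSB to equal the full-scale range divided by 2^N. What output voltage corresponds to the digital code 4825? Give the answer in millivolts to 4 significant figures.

Range = 1.02 − (-1.02) = 2.04 V. LSB = 2.04 V / 2^14.
Output = V_min + (4825/16384) × range = -1.02 + 0.294495 × 2.04 V
      = -1.02 V + 0.600769 V = -0.419231 V.

-419.2 mV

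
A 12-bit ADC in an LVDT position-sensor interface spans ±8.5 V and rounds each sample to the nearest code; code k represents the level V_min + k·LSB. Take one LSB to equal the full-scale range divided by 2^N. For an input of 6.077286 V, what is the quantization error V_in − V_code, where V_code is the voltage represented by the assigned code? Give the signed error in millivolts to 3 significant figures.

+1.11 mV

Full-scale range = 8.5 V − (-8.5 V) = 17 V. LSB = 17 V / 2^12 ≈ 4.150 mV.
(V_in − V_min)/LSB = (6.077286 − (-8.5)) × 4096/17 = 3512.2684 → nearest code k = 3512.
Reconstructed level: -8.5 + 3512 × 17/4096 V = 6.076171875 V.
e = 6.077286 − (6.076171875) = +1.11 mV.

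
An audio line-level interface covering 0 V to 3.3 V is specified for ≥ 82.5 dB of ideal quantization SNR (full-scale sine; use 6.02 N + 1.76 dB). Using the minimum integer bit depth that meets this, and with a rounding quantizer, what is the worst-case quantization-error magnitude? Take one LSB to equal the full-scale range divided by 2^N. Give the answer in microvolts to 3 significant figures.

101 µV

Range is 3.3 V.
N ≥ (82.5 − 1.76)/6.02 = 13.412 → N_min = 14.
LSB = 3.3 V ÷ 2^14 = 3.3/16384 V = 201.42 µV.
Half an LSB is 101 µV.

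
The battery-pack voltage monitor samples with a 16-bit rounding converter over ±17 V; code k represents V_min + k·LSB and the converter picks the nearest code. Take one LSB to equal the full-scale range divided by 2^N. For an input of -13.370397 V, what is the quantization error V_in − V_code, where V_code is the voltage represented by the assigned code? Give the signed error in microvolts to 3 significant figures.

+86.4 µV

Span: 17 V − (-17 V) = 34 V. LSB = 34 V / 2^16 ≈ 0.5188 mV.
(V_in − V_min)/LSB = (-13.370397 − (-17)) × 65536/34 = 6996.1665 → nearest code k = 6996.
V_code = -17 + (6996/65536) × 34 = -13.370483398 V.
Error = V_in − V_code = -13.370397 − (-13.370483398) = +86.4 µV.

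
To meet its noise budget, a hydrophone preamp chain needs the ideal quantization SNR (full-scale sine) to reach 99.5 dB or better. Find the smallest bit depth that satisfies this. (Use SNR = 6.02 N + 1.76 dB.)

17 bits

Required N = ⌈(99.5 − 1.76)/6.02⌉ = ⌈16.236⌉ = 17.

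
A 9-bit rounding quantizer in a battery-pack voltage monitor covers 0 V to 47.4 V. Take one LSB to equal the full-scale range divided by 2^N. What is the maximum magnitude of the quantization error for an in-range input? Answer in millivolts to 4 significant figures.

46.29 mV

Span = 47.4 V.
LSB = 47.4 V ÷ 2^9 = 47.4/512 V = 92.5781 mV.
|e|_max = LSB/2 = 46.29 mV.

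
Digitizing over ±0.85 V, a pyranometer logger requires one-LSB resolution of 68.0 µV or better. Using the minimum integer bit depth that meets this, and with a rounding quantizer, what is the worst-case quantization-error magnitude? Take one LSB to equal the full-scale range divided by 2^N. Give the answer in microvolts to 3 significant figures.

25.9 µV

Range = 0.85 − (-0.85) = 1.7 V.
1.7 V / 68.0 µV = 25000. Since 2^14 = 16384 and 2^15 = 32768, N = 15.
Step size = 1.7/32768 V = 51.880 µV.
Max error for round-to-nearest is LSB/2 = 25.9 µV.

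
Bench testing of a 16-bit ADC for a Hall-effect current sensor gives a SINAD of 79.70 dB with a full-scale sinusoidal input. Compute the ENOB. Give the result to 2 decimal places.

Inverting SNR = 6.02 N + 1.76: N_eff = (79.70 − 1.76)/6.02 = 12.9468.

12.95 bits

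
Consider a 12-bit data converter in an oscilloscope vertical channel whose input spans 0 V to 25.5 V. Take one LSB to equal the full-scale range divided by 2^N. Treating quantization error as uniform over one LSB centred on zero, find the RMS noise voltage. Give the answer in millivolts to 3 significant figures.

1.80 mV

V_FS = 25.5 V.
LSB = 25.5 V / 2^12 = 6.2256 mV.
For a uniform distribution on [−LSB/2, +LSB/2], V_rms = LSB/√12 = 6.2256 mV/3.4641 = 1.80 mV.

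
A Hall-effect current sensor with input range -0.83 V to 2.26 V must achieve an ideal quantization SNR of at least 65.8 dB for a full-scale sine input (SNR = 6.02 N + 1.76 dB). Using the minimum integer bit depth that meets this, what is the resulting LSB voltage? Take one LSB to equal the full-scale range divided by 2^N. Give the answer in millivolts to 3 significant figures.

Full-scale range = 2.26 V − (-0.83 V) = 3.09 V.
Required N = ⌈(65.8 − 1.76)/6.02⌉ = ⌈10.638⌉ = 11.
LSB = 3.09 V ÷ 2^11 = 3.09/2048 V = 1.51 mV.

1.51 mV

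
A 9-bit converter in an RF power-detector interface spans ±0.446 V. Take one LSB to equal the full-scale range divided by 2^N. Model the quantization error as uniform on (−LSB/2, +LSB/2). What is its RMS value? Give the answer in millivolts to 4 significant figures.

The full-scale span is 0.446 − (-0.446) = 0.892 V.
LSB = 0.892 V ÷ 2^9 = 0.892/512 V = 1.74219 mV.
V_rms = LSB/√12 = 1.74219 mV / √12 = 0.5029 mV.

0.5029 mV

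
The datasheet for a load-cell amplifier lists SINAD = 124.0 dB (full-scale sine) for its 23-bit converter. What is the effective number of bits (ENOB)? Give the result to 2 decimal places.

(124.0 − 1.76) / 6.02 = 122.24/6.02 = 20.3056 effective bits.

20.31 bits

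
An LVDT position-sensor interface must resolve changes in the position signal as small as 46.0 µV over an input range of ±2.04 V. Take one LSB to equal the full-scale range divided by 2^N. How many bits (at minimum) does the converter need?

17 bits

Range = 2.04 − (-2.04) = 4.08 V.
Need 2^N ≥ 4.08 V / 46.0 µV = 88700 → N_min = 17.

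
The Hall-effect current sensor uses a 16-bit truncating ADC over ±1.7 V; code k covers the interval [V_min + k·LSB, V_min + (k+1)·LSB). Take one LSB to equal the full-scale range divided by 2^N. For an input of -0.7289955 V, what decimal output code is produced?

The full-scale span is 1.7 − (-1.7) = 3.4 V. LSB = 3.4 V / 2^16 ≈ 51.88 µV.
code = ⌊(V_in − V_min)/LSB⌋ = ⌊(V_in − V_min) × 2^16 / range⌋
     = ⌊(-0.7289955 − (-1.7)) × 65536 / 3.4⌋ = ⌊0.9710045 × 65536/3.4⌋
     = ⌊18716.397⌋ = 18716.

18716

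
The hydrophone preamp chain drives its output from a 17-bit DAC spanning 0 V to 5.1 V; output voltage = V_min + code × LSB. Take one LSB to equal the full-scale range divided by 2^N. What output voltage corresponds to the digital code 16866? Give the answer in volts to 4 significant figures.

0.6563 V

Span = 5.1 V. LSB = 5.1 V / 2^17.
V_out = V_min + code × LSB = 0 V + 16866 × 5.1 V / 131072
      = 0 V + 0.656255 V = 0.656255 V.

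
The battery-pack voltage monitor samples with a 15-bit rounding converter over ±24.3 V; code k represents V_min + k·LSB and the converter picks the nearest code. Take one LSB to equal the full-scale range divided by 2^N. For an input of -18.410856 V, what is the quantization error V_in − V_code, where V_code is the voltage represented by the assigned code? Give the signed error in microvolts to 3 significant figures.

−462 µV

The full-scale span is 24.3 − (-24.3) = 48.6 V. LSB = 48.6 V / 2^15 ≈ 1.483 mV.
(-18.410856 − (-24.3)) / LSB = 5.889144 × 32768/48.6 = 3970.6887. Nearest integer: k = 3971.
V_code = -24.3 + (3971/32768) × 48.6 = -18.410394287 V.
e = -18.410856 − (-18.410394287) = −462 µV.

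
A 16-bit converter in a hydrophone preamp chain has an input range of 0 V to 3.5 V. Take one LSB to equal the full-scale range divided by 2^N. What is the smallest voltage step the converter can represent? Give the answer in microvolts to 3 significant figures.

Full-scale range = 3.5 V.
Number of codes = 2^16 = 65536.
LSB = 3.5 V / 2^16 = 53.4 µV.

53.4 µV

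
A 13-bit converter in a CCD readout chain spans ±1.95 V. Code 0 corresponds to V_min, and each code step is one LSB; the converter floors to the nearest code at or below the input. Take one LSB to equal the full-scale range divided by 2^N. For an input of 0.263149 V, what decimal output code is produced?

Full-scale range = 1.95 V − (-1.95 V) = 3.9 V. LSB = 3.9 V / 2^13 ≈ 476.1 µV.
(V_in − V_min) × 2^13/range = (0.263149 − (-1.95)) × 8192/3.9 = 4648.748.
Floor → code = 4648.

4648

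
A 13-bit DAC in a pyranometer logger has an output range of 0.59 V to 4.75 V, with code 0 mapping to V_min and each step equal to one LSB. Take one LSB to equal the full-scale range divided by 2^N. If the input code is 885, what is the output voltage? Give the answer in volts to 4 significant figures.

1.039 V

Span: 4.75 V − (0.59 V) = 4.16 V. LSB = 4.16 V / 2^13.
V_out = 0.59 + 885 × (4.16/8192) V
      = 0.59 + 0.449414 = 1.03941 V.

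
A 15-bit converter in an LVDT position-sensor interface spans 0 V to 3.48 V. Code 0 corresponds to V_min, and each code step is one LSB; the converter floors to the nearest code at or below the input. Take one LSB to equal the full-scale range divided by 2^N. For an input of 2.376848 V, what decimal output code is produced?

Full-scale range = 3.48 V. LSB = 3.48 V / 2^15 ≈ 106.2 µV.
V_in − V_min = 2.376848 − (0) = 2.376848 V.
Divide by LSB: 2.376848 × 32768/3.48 = 22380.6193.
Truncating gives code 22380.

22380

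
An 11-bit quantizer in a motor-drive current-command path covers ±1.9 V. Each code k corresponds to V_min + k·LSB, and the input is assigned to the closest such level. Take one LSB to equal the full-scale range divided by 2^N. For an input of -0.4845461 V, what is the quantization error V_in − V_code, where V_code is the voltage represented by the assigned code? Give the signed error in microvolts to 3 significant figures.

Range = 1.9 − (-1.9) = 3.8 V. LSB = 3.8 V / 2^11 ≈ 1.855 mV.
(-0.4845461 − (-1.9)) / LSB = 1.4154539 × 2048/3.8 = 762.8552. Nearest integer: k = 763.
V_code = -1.9 + (763/2048) × 3.8 = -0.4842773438 V.
e = -0.4845461 − (-0.4842773438) = −269 µV.

−269 µV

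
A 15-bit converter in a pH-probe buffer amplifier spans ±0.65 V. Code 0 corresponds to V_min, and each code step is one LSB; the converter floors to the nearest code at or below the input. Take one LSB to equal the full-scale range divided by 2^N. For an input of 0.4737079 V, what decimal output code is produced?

The full-scale span is 0.65 − (-0.65) = 1.3 V. LSB = 1.3 V / 2^15 ≈ 39.67 µV.
V_in − V_min = 0.4737079 − (-0.65) = 1.1237079 V.
Divide by LSB: 1.1237079 × 32768/1.3 = 28324.3542.
Truncating gives code 28324.

28324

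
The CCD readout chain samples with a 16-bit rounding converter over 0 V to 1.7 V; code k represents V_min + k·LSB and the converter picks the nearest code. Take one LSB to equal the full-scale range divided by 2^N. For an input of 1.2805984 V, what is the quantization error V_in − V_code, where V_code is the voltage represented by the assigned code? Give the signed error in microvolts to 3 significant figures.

−4.63 µV

V_FS = 1.7 V. LSB = 1.7 V / 2^16 ≈ 25.94 µV.
(V_in − V_min)/LSB = (1.2805984 − (0)) × 65536/1.7 = 49367.8216 → nearest code k = 49368.
Reconstructed level: 0 + 49368 × 1.7/65536 V = 1.2806030273 V.
V_in − V_code = 1.2805984 − (1.2806030273) = −4.63 µV.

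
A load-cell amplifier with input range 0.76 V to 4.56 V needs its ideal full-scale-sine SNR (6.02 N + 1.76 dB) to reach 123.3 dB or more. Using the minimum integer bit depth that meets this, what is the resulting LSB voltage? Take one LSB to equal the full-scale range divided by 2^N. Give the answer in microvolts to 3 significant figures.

Span: 4.56 V − (0.76 V) = 3.8 V.
N ≥ (123.3 − 1.76)/6.02 = 20.189 → N_min = 21.
LSB = 3.8 V / 2^21 = 1.81 µV.

1.81 µV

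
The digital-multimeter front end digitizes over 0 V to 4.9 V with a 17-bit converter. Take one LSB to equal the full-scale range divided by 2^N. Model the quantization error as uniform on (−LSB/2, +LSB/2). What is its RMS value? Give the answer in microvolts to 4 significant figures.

10.79 µV

Span = 4.9 V.
Step size = 4.9/131072 V = 37.3840 µV.
RMS of a uniform error over width LSB is LSB/√12 = 10.79 µV.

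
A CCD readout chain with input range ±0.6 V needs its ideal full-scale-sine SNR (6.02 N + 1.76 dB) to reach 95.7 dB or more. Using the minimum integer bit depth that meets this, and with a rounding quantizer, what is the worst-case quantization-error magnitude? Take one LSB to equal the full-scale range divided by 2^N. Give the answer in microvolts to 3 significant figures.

Range = 0.6 − (-0.6) = 1.2 V.
N ≥ (95.7 − 1.76)/6.02 = 15.605 → N_min = 16.
LSB = 1.2 V ÷ 2^16 = 1.2/65536 V = 18.311 µV.
|e|_max = LSB/2 = 9.16 µV.

9.16 µV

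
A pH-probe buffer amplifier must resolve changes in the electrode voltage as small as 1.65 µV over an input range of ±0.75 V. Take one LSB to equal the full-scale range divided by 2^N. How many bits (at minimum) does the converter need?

20 bits

The full-scale span is 0.75 − (-0.75) = 1.5 V.
Need 2^N ≥ 1.5 V / 1.65 µV = 909100 → N_min = 20.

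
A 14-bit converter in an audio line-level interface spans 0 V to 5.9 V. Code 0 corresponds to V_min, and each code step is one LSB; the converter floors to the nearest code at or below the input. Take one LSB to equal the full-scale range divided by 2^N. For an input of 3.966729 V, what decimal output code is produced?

11015

Full-scale range = 5.9 V. LSB = 5.9 V / 2^14 ≈ 360.1 µV.
(V_in − V_min) × 2^14/range = (3.966729 − (0)) × 16384/5.9 = 11015.405.
Floor → code = 11015.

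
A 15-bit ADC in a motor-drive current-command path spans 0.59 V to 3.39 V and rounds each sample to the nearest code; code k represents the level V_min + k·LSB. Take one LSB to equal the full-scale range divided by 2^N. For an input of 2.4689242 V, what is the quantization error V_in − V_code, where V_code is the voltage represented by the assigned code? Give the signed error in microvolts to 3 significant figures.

Range = 3.39 − (0.59) = 2.8 V. LSB = 2.8 V / 2^15 ≈ 85.45 µV.
Position in LSBs: (2.4689242 − (0.59)) × 32768/2.8 = 21988.7815; rounding gives k = 21989.
Reconstructed level: 0.59 + 21989 × 2.8/32768 V = 2.4689428711 V.
Error = V_in − V_code = 2.4689242 − (2.4689428711) = −18.7 µV.

−18.7 µV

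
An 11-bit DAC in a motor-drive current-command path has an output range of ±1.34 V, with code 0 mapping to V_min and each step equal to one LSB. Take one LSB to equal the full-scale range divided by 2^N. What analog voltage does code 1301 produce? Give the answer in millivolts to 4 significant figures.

Full-scale range = 1.34 V − (-1.34 V) = 2.68 V. LSB = 2.68 V / 2^11.
V_out = V_min + code × LSB = -1.34 V + 1301 × 2.68 V / 2048
      = -1.34 V + 1.70248 V = 0.362480 V.

362.5 mV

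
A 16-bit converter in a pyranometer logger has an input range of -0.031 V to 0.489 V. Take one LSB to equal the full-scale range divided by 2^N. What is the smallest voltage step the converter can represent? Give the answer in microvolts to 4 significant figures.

Range = 0.489 − (-0.031) = 0.52 V.
2^16 = 65536 levels.
LSB = 0.52 V / 2^16 = 7.935 µV.

7.935 µV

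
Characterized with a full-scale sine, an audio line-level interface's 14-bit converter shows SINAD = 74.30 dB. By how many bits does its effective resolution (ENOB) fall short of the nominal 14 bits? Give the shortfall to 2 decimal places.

1.95 bits

ENOB = (SINAD − 1.76)/6.02 = (74.30 − 1.76)/6.02 = 12.0498 bits.
Shortfall = 14 − 12.0498 = 1.9502 bits.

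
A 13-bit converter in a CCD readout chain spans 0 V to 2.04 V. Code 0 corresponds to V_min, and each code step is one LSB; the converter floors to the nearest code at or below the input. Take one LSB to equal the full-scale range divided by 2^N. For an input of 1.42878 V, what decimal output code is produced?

5737

Range is 2.04 V. LSB = 2.04 V / 2^13 ≈ 249.0 µV.
(V_in − V_min) × 2^13/range = (1.42878 − (0)) × 8192/2.04 = 5737.532.
Floor → code = 5737.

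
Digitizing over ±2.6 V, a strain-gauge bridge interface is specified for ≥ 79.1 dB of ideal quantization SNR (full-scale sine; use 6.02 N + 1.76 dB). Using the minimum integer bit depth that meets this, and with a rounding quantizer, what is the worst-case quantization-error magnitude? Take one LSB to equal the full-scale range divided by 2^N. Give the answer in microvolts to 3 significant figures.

Span: 2.6 V − (-2.6 V) = 5.2 V.
Required N = ⌈(79.1 − 1.76)/6.02⌉ = ⌈12.847⌉ = 13.
One LSB is 5.2 V / 8192 = 0.63477 mV.
|e|_max = LSB/2 = 317 µV.

317 µV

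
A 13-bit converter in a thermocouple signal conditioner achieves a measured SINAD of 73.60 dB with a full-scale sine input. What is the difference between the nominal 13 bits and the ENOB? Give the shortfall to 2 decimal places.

N_eff = (73.60 − 1.76)/6.02 = 11.9336 bits.
13 − 11.9336 = 1.07 bits below nominal.

1.07 bits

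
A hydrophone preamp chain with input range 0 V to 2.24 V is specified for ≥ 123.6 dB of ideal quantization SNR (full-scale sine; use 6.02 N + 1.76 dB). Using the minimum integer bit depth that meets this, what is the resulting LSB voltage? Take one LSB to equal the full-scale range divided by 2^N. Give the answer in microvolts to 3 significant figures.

1.07 µV

Span = 2.24 V.
Required N = ⌈(123.6 − 1.76)/6.02⌉ = ⌈20.239⌉ = 21.
Step size = 2.24/2097152 V = 1.07 µV.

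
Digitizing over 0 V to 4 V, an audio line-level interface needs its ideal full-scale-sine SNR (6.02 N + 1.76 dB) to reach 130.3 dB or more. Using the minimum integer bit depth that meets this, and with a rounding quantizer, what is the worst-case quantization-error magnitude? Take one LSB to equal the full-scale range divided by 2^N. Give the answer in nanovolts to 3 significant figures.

477 nV

Full-scale range = 4 V.
Required N = ⌈(130.3 − 1.76)/6.02⌉ = ⌈21.352⌉ = 22.
LSB = 4 V / 2^22 = 0.95367 µV.
|e|_max = LSB/2 = 477 nV.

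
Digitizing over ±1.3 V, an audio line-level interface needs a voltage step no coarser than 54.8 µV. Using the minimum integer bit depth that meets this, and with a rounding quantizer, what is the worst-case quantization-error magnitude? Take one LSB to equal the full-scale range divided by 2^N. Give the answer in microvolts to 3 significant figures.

Span: 1.3 V − (-1.3 V) = 2.6 V.
Levels needed ≥ 2.6/54.8 µV = 47450. 2^16 = 65536 suffices, so N_min = 16.
One LSB is 2.6 V / 65536 = 39.673 µV.
Max error for round-to-nearest is LSB/2 = 19.8 µV.

19.8 µV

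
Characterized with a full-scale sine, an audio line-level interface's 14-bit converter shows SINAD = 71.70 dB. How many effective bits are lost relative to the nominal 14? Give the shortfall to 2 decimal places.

2.38 bits

N_eff = (71.70 − 1.76)/6.02 = 11.6179 bits.
Shortfall = 14 − 11.6179 = 2.3821 bits.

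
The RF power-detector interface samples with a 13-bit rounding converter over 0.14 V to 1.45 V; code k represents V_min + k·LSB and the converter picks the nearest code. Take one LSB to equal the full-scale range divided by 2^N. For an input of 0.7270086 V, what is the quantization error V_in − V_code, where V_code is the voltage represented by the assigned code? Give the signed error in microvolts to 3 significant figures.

Full-scale range = 1.45 V − (0.14 V) = 1.31 V. LSB = 1.31 V / 2^13 ≈ 159.9 µV.
(0.7270086 − (0.14)) / LSB = 0.5870086 × 8192/1.31 = 3670.8202. Nearest integer: k = 3671.
V_code = V_min + k × range/2^13 = 0.14 + 3671 × 1.31/8192 = 0.7270373535 V.
e = 0.7270086 − (0.7270373535) = −28.8 µV.

−28.8 µV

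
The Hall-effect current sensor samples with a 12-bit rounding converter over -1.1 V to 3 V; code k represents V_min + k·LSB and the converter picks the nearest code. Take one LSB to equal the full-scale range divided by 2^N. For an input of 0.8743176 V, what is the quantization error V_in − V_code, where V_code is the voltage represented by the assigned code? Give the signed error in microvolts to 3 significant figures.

Range = 3 − (-1.1) = 4.1 V. LSB = 4.1 V / 2^12 ≈ 1.001 mV.
(V_in − V_min)/LSB = (0.8743176 − (-1.1)) × 4096/4.1 = 1972.3914 → nearest code k = 1972.
V_code = V_min + k × range/2^12 = -1.1 + 1972 × 4.1/4096 = 0.8739257813 V.
V_in − V_code = 0.8743176 − (0.8739257813) = +392 µV.

+392 µV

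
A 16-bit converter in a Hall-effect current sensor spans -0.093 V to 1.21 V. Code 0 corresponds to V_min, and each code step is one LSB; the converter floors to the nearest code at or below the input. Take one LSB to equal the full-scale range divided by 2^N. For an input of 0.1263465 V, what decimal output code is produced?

Span: 1.21 V − (-0.093 V) = 1.303 V. LSB = 1.303 V / 2^16 ≈ 19.88 µV.
(V_in − V_min) × 2^16/range = (0.1263465 − (-0.093)) × 65536/1.303 = 11032.304.
Floor → code = 11032.

11032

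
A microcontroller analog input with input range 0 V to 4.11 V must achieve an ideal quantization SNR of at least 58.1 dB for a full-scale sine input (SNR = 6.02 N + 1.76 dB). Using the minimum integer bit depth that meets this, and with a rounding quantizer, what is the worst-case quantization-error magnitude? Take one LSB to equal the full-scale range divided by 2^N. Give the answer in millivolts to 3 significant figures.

2.01 mV

V_FS = 4.11 V.
Solving 6.02 N ≥ 58.1 − 1.76: N ≥ 9.359. Round up → N = 10.
One LSB is 4.11 V / 1024 = 4.0137 mV.
Half an LSB is 2.01 mV.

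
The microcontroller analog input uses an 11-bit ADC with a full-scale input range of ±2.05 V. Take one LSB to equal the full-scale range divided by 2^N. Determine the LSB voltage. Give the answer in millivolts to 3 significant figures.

2.00 mV

Span: 2.05 V − (-2.05 V) = 4.1 V.
There are 2^11 = 2048 steps.
One LSB is 4.1 V / 2048 = 2.00 mV.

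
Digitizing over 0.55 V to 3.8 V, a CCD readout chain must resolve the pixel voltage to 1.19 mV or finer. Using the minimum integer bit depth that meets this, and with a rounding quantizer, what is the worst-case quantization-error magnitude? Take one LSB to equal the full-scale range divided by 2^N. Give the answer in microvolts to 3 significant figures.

Span: 3.8 V − (0.55 V) = 3.25 V.
Levels needed ≥ 3.25/1.19 mV = 2731. 2^12 = 4096 suffices, so N_min = 12.
LSB = 3.25 V ÷ 2^12 = 3.25/4096 V = 0.79346 mV.
|e|_max = LSB/2 = 397 µV.

397 µV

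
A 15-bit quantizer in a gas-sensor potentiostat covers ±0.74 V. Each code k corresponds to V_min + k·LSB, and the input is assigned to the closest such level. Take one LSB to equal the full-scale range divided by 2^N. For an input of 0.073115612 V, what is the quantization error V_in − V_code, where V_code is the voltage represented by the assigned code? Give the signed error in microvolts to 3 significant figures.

−8.17 µV

Full-scale range = 0.74 V − (-0.74 V) = 1.48 V. LSB = 1.48 V / 2^15 ≈ 45.17 µV.
(V_in − V_min)/LSB = (0.073115612 − (-0.74)) × 32768/1.48 = 18002.8192 → nearest code k = 18003.
Reconstructed level: -0.74 + 18003 × 1.48/32768 V = 0.073123779297 V.
Error = V_in − V_code = 0.073115612 − (0.073123779297) = −8.17 µV.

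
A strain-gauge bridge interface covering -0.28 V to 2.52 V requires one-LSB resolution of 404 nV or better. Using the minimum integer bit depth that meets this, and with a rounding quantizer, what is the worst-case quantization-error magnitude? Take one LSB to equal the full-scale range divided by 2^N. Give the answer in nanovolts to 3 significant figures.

Full-scale range = 2.52 V − (-0.28 V) = 2.8 V.
2.8 V / 404 nV = 6.931e6. Since 2^22 = 4194304 and 2^23 = 8388608, N = 23.
Step size = 2.8/8388608 V = 333.79 nV.
|e|_max = LSB/2 = 167 nV.

167 nV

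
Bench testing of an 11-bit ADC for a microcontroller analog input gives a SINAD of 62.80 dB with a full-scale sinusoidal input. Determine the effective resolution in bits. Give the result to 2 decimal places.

10.14 bits

ENOB = (SINAD − 1.76) / 6.02 = (62.80 − 1.76) / 6.02 = 61.04 / 6.02 = 10.1395.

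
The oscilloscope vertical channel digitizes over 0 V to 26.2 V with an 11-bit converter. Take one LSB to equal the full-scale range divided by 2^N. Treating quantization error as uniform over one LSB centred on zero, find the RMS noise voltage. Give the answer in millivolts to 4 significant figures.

Full-scale range = 26.2 V.
One LSB is 26.2 V / 2048 = 12.7930 mV.
V_rms = LSB/√12 = 12.7930 mV / √12 = 3.693 mV.

3.693 mV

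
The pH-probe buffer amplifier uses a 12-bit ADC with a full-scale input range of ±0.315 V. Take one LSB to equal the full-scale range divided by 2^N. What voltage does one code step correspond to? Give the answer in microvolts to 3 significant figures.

The full-scale span is 0.315 − (-0.315) = 0.63 V.
2^12 = 4096 levels.
LSB = 0.63 V / 2^12 = 154 µV.

154 µV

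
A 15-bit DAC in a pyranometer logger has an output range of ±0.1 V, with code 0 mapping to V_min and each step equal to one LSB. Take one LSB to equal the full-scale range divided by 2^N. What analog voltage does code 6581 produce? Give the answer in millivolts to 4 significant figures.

-59.83 mV

Full-scale range = 0.1 V − (-0.1 V) = 0.2 V. LSB = 0.2 V / 2^15.
V_out = -0.1 + 6581 × (0.2/32768) V
      = -0.1 V + 0.0401672 V = -0.0598328 V.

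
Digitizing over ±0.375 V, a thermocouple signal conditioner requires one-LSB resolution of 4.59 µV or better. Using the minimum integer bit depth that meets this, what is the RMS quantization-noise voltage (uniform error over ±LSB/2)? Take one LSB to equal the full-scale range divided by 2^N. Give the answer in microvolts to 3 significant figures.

0.826 µV

Full-scale range = 0.375 V − (-0.375 V) = 0.75 V.
Levels needed ≥ 0.75/4.59 µV = 163400. 2^18 = 262144 suffices, so N_min = 18.
LSB = 0.75 V / 2^18 = 2.8610 µV.
σ_q = LSB/√12 = 2.8610 µV/3.4641 = 0.826 µV.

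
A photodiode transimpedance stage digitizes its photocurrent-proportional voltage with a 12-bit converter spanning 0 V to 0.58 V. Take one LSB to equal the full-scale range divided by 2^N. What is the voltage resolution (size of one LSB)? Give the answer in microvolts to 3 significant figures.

142 µV

Span = 0.58 V.
Number of codes = 2^12 = 4096.
Step size = 0.58/4096 V = 142 µV.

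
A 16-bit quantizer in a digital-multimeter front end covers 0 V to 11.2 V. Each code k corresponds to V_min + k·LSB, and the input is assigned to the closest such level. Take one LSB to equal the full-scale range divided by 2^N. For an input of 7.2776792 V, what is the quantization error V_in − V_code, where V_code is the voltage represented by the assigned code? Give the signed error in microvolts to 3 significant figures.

V_FS = 11.2 V. LSB = 11.2 V / 2^16 ≈ 170.9 µV.
(V_in − V_min)/LSB = (7.2776792 − (0)) × 65536/11.2 = 42584.8200 → nearest code k = 42585.
Reconstructed level: 0 + 42585 × 11.2/65536 V = 7.2777099609 V.
e = 7.2776792 − (7.2777099609) = −30.8 µV.

−30.8 µV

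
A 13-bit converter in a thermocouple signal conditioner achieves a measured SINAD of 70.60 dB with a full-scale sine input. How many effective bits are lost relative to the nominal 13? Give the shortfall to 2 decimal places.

N_eff = (70.60 − 1.76)/6.02 = 11.4352 bits.
13 − 11.4352 = 1.56 bits below nominal.

1.56 bits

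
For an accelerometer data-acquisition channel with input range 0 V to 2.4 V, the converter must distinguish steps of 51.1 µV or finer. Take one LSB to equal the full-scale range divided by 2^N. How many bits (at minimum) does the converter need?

Span = 2.4 V.
2.4 V / 51.1 µV = 46970. Since 2^15 = 32768 and 2^16 = 65536, N = 16.

16 bits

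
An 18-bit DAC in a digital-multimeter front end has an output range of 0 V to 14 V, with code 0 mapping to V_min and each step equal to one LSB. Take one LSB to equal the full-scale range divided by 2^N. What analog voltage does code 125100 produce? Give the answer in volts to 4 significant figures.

Full-scale range = 14 V. LSB = 14 V / 2^18.
Output = V_min + (125100/262144) × range = 0 + 0.477219 × 14 V
      = 0 V + 6.68106 V = 6.68106 V.

6.681 V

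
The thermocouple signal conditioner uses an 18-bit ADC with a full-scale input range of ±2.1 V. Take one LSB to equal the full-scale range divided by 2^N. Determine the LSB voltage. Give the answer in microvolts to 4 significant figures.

16.02 µV

Span: 2.1 V − (-2.1 V) = 4.2 V.
There are 2^18 = 262144 steps.
Step size = 4.2/262144 V = 16.02 µV.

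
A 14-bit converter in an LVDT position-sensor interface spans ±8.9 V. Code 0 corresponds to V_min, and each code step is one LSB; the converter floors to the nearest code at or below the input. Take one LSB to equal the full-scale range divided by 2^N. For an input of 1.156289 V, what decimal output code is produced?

9256

Full-scale range = 8.9 V − (-8.9 V) = 17.8 V. LSB = 17.8 V / 2^14 ≈ 1.086 mV.
V_in − V_min = 1.156289 − (-8.9) = 10.056289 V.
Divide by LSB: 10.056289 × 16384/17.8 = 9256.3056.
Truncating gives code 9256.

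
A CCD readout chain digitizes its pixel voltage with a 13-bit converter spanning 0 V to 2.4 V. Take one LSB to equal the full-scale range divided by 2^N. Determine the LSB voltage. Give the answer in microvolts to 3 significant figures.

Full-scale range = 2.4 V.
2^13 = 8192 levels.
One LSB is 2.4 V / 8192 = 293 µV.

293 µV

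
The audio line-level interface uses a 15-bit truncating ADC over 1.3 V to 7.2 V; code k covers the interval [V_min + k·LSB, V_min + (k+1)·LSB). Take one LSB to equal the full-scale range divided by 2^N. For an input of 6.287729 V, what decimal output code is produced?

Full-scale range = 7.2 V − (1.3 V) = 5.9 V. LSB = 5.9 V / 2^15 ≈ 180.1 µV.
V_in − V_min = 6.287729 − (1.3) = 4.987729 V.
Divide by LSB: 4.987729 × 32768/5.9 = 27701.3396.
Truncating gives code 27701.

27701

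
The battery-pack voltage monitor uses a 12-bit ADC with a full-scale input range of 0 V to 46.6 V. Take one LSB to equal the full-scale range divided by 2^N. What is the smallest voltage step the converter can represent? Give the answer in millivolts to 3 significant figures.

Span = 46.6 V.
There are 2^12 = 4096 steps.
LSB = 46.6 V ÷ 2^12 = 46.6/4096 V = 11.4 mV.

11.4 mV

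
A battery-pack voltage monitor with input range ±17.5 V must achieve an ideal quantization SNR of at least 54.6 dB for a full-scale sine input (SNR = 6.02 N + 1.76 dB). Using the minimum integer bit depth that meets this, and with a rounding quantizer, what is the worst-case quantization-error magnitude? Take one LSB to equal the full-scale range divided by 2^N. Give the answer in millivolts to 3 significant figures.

The full-scale span is 17.5 − (-17.5) = 35 V.
6.02 N + 1.76 ≥ 54.6 gives N ≥ 8.777, so the minimum integer is 9.
LSB = 35 V / 2^9 = 68.359 mV.
Max error for round-to-nearest is LSB/2 = 34.2 mV.

34.2 mV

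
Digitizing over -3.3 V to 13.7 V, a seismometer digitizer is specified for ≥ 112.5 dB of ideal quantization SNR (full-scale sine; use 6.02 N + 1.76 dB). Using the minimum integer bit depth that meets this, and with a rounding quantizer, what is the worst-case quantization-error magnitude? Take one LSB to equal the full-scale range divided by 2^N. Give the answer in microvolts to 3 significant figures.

16.2 µV

Span: 13.7 V − (-3.3 V) = 17 V.
6.02 N + 1.76 ≥ 112.5 gives N ≥ 18.395, so the minimum integer is 19.
One LSB is 17 V / 524288 = 32.425 µV.
Half an LSB is 16.2 µV.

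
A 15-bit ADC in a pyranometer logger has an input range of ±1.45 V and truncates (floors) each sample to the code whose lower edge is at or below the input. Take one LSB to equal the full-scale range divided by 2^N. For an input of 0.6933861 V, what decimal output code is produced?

24218

Span: 1.45 V − (-1.45 V) = 2.9 V. LSB = 2.9 V / 2^15 ≈ 88.50 µV.
V_in − V_min = 0.6933861 − (-1.45) = 2.1433861 V.
Divide by LSB: 2.1433861 × 32768/2.9 = 24218.7847.
Truncating gives code 24218.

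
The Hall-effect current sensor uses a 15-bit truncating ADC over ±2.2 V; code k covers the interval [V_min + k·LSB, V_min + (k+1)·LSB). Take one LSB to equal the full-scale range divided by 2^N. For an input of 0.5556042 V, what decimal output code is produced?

Range = 2.2 − (-2.2) = 4.4 V. LSB = 4.4 V / 2^15 ≈ 134.3 µV.
code = ⌊(V_in − V_min)/LSB⌋ = ⌊(V_in − V_min) × 2^15 / range⌋
     = ⌊(0.5556042 − (-2.2)) × 32768 / 4.4⌋ = ⌊2.7556042 × 32768/4.4⌋
     = ⌊20521.736⌋ = 20521.

20521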